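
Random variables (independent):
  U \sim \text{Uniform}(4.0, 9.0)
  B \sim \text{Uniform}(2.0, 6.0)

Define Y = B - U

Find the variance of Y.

For independent RVs: Var(aX + bY) = a²Var(X) + b²Var(Y)
Var(U) = 2.0833333
Var(B) = 1.3333333
Var(Y) = (-1)²*2.0833333 + 1²*1.3333333
= 1*2.0833333 + 1*1.3333333 = 3.4166667

3.4166667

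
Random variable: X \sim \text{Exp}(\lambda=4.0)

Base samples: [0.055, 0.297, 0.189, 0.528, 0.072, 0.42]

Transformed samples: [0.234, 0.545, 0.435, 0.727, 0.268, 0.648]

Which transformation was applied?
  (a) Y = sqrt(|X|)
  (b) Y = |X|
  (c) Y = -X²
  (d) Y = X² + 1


Checking option (a) Y = sqrt(|X|):
  X = 0.055 -> Y = 0.234 ✓
  X = 0.297 -> Y = 0.545 ✓
  X = 0.189 -> Y = 0.435 ✓
All samples match this transformation.

(a) sqrt(|X|)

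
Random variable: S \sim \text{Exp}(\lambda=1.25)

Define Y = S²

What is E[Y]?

E[S²] = Var(S) + (E[S])² = 0.64 + 0.64 = 1.28

1.28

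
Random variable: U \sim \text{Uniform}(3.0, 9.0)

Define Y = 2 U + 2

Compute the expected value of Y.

For Y = 2U + 2:
E[Y] = 2 * E[U] + 2
E[U] = (3 + 9)/2 = 6
E[Y] = 2 * 6 + 2 = 14

14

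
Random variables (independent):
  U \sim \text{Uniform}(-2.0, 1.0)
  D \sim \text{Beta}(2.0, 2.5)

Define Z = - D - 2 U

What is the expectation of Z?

E[Z] = -2*E[U] - 1*E[D]
E[U] = -0.5
E[D] = 0.44444444
E[Z] = -2*(-0.5) - 1*0.44444444 = 0.55555556

0.55555556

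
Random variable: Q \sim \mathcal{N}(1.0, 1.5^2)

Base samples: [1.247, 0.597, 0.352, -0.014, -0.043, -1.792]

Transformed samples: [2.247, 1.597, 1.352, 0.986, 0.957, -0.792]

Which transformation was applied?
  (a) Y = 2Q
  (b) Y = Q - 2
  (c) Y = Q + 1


Checking option (c) Y = Q + 1:
  Q = 1.247 -> Y = 2.247 ✓
  Q = 0.597 -> Y = 1.597 ✓
  Q = 0.352 -> Y = 1.352 ✓
All samples match this transformation.

(c) Q + 1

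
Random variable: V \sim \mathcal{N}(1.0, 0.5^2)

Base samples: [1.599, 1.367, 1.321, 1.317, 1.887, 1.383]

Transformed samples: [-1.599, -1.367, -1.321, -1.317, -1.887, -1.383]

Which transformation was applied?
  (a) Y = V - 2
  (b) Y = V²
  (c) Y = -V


Checking option (c) Y = -V:
  V = 1.599 -> Y = -1.599 ✓
  V = 1.367 -> Y = -1.367 ✓
  V = 1.321 -> Y = -1.321 ✓
All samples match this transformation.

(c) -V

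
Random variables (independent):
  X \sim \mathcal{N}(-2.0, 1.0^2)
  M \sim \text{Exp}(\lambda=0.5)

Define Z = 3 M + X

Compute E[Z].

E[Z] = 1*E[X] + 3*E[M]
E[X] = -2
E[M] = 2
E[Z] = 1*(-2) + 3*2 = 4

4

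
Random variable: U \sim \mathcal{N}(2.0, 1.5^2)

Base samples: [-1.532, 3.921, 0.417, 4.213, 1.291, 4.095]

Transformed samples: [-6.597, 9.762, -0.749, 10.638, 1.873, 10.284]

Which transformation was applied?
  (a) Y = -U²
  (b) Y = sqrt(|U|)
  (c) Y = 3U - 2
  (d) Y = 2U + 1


Checking option (c) Y = 3U - 2:
  U = -1.532 -> Y = -6.597 ✓
  U = 3.921 -> Y = 9.762 ✓
  U = 0.417 -> Y = -0.749 ✓
All samples match this transformation.

(c) 3U - 2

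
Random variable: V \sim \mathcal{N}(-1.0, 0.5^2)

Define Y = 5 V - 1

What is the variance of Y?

For Y = aV + b: Var(Y) = a² * Var(V)
Var(V) = 0.5^2 = 0.25
Var(Y) = 5² * 0.25 = 25 * 0.25 = 6.25

6.25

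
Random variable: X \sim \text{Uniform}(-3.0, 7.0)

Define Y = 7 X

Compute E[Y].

For Y = 7X:
E[Y] = 7 * E[X]
E[X] = (-3 + 7)/2 = 2
E[Y] = 7 * 2 = 14

14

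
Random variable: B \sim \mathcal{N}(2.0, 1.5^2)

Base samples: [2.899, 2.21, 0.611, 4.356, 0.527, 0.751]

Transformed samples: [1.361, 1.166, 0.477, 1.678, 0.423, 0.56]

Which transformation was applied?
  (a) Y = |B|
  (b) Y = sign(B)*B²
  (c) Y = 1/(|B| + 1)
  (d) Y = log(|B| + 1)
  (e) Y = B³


Checking option (d) Y = log(|B| + 1):
  B = 2.899 -> Y = 1.361 ✓
  B = 2.21 -> Y = 1.166 ✓
  B = 0.611 -> Y = 0.477 ✓
All samples match this transformation.

(d) log(|B| + 1)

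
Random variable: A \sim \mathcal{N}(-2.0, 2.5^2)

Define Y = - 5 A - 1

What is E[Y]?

For Y = -5A - 1:
E[Y] = -5 * E[A] - 1
E[A] = -2.0 = -2
E[Y] = -5 * (-2) - 1 = 9

9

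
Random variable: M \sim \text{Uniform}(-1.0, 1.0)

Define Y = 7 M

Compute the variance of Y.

For Y = aM + b: Var(Y) = a² * Var(M)
Var(M) = (1 + 1)^2/12 = 0.33333333
Var(Y) = 7² * 0.33333333 = 49 * 0.33333333 = 16.333333

16.333333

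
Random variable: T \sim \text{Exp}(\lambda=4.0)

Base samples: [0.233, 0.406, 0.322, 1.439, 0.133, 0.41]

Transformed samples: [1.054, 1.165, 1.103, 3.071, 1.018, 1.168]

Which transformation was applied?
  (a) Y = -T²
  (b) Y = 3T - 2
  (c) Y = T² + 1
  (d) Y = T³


Checking option (c) Y = T² + 1:
  T = 0.233 -> Y = 1.054 ✓
  T = 0.406 -> Y = 1.165 ✓
  T = 0.322 -> Y = 1.103 ✓
All samples match this transformation.

(c) T² + 1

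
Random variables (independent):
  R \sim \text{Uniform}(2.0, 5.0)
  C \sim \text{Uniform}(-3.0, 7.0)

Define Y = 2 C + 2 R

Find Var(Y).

For independent RVs: Var(aX + bY) = a²Var(X) + b²Var(Y)
Var(R) = 0.75
Var(C) = 8.3333333
Var(Y) = 2²*0.75 + 2²*8.3333333
= 4*0.75 + 4*8.3333333 = 36.333333

36.333333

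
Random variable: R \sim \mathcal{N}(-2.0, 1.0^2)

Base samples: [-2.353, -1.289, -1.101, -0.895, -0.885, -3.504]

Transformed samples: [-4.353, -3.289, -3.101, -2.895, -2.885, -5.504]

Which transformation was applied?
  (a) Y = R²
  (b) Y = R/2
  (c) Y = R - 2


Checking option (c) Y = R - 2:
  R = -2.353 -> Y = -4.353 ✓
  R = -1.289 -> Y = -3.289 ✓
  R = -1.101 -> Y = -3.101 ✓
All samples match this transformation.

(c) R - 2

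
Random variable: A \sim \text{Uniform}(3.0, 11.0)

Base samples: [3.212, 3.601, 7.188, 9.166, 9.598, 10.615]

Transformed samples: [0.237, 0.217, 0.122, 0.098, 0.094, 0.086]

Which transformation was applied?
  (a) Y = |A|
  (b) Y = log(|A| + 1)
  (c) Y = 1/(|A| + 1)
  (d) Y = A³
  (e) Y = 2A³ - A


Checking option (c) Y = 1/(|A| + 1):
  A = 3.212 -> Y = 0.237 ✓
  A = 3.601 -> Y = 0.217 ✓
  A = 7.188 -> Y = 0.122 ✓
All samples match this transformation.

(c) 1/(|A| + 1)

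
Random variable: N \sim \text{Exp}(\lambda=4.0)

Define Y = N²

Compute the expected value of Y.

E[N²] = Var(N) + (E[N])² = 0.0625 + 0.0625 = 0.125

0.125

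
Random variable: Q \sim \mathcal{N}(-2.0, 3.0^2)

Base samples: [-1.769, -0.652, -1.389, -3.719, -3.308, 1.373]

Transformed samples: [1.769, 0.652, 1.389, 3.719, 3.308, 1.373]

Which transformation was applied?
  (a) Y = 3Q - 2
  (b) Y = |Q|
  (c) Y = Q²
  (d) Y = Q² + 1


Checking option (b) Y = |Q|:
  Q = -1.769 -> Y = 1.769 ✓
  Q = -0.652 -> Y = 0.652 ✓
  Q = -1.389 -> Y = 1.389 ✓
All samples match this transformation.

(b) |Q|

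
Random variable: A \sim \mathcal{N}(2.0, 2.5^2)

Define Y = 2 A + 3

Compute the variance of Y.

For Y = aA + b: Var(Y) = a² * Var(A)
Var(A) = 2.5^2 = 6.25
Var(Y) = 2² * 6.25 = 4 * 6.25 = 25

25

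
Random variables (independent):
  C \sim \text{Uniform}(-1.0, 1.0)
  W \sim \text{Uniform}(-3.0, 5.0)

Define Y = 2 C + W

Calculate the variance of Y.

For independent RVs: Var(aX + bY) = a²Var(X) + b²Var(Y)
Var(C) = 0.33333333
Var(W) = 5.3333333
Var(Y) = 2²*0.33333333 + 1²*5.3333333
= 4*0.33333333 + 1*5.3333333 = 6.6666667

6.6666667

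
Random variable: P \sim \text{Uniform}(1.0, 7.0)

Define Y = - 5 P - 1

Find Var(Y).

For Y = aP + b: Var(Y) = a² * Var(P)
Var(P) = (7 - 1)^2/12 = 3
Var(Y) = (-5)² * 3 = 25 * 3 = 75

75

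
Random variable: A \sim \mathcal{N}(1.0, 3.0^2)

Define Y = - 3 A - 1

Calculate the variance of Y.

For Y = aA + b: Var(Y) = a² * Var(A)
Var(A) = 3.0^2 = 9
Var(Y) = (-3)² * 9 = 9 * 9 = 81

81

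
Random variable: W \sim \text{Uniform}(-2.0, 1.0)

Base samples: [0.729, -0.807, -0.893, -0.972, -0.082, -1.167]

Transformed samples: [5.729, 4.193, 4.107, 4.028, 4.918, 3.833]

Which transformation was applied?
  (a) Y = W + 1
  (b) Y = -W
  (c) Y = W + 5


Checking option (c) Y = W + 5:
  W = 0.729 -> Y = 5.729 ✓
  W = -0.807 -> Y = 4.193 ✓
  W = -0.893 -> Y = 4.107 ✓
All samples match this transformation.

(c) W + 5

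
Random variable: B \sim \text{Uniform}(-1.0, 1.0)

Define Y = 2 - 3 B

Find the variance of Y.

For Y = aB + b: Var(Y) = a² * Var(B)
Var(B) = (1 + 1)^2/12 = 0.33333333
Var(Y) = (-3)² * 0.33333333 = 9 * 0.33333333 = 3

3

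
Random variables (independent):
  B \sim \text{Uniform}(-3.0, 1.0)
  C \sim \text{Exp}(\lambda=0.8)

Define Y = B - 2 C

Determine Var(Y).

For independent RVs: Var(aX + bY) = a²Var(X) + b²Var(Y)
Var(B) = 1.3333333
Var(C) = 1.5625
Var(Y) = 1²*1.3333333 + (-2)²*1.5625
= 1*1.3333333 + 4*1.5625 = 7.5833333

7.5833333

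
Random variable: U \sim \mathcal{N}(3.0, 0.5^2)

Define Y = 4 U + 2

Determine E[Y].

For Y = 4U + 2:
E[Y] = 4 * E[U] + 2
E[U] = 3.0 = 3
E[Y] = 4 * 3 + 2 = 14

14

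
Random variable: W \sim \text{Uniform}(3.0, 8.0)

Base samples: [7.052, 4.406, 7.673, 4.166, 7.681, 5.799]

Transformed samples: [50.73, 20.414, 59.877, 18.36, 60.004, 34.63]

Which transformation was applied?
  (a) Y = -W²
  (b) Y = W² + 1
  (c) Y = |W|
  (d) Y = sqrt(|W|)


Checking option (b) Y = W² + 1:
  W = 7.052 -> Y = 50.73 ✓
  W = 4.406 -> Y = 20.414 ✓
  W = 7.673 -> Y = 59.877 ✓
All samples match this transformation.

(b) W² + 1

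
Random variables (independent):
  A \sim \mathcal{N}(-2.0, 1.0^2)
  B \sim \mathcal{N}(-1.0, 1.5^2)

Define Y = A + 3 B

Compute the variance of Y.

For independent RVs: Var(aX + bY) = a²Var(X) + b²Var(Y)
Var(A) = 1
Var(B) = 2.25
Var(Y) = 1²*1 + 3²*2.25
= 1*1 + 9*2.25 = 21.25

21.25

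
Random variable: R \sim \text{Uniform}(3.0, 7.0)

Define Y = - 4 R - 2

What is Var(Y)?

For Y = aR + b: Var(Y) = a² * Var(R)
Var(R) = (7 - 3)^2/12 = 1.3333333
Var(Y) = (-4)² * 1.3333333 = 16 * 1.3333333 = 21.333333

21.333333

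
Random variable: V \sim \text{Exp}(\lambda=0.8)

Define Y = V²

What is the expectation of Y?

E[V²] = Var(V) + (E[V])² = 1.5625 + 1.5625 = 3.125

3.125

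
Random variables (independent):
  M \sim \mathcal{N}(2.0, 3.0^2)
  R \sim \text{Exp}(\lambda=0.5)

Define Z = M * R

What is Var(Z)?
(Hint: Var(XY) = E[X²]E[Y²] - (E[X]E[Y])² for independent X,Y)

Var(XY) = E[X²]E[Y²] - (E[X]E[Y])²
E[M] = 2, Var(M) = 9
E[R] = 2, Var(R) = 4
E[M²] = 9 + 2² = 13
E[R²] = 4 + 2² = 8
Var(Z) = 13*8 - (2*2)²
= 104 - 16 = 88

88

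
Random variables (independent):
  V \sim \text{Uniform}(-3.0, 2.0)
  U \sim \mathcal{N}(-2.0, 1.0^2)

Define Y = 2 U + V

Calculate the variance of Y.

For independent RVs: Var(aX + bY) = a²Var(X) + b²Var(Y)
Var(V) = 2.0833333
Var(U) = 1
Var(Y) = 1²*2.0833333 + 2²*1
= 1*2.0833333 + 4*1 = 6.0833333

6.0833333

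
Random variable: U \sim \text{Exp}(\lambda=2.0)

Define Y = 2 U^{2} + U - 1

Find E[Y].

E[Y] = 2*E[U²] + 1*E[U] - 1
E[U] = 0.5
E[U²] = Var(U) + (E[U])² = 0.25 + 0.25 = 0.5
E[Y] = 2*0.5 + 1*0.5 - 1 = 0.5

0.5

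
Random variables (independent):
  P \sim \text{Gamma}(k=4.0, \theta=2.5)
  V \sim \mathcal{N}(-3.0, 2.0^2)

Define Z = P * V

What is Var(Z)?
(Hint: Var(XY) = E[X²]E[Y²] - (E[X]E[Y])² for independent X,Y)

Var(XY) = E[X²]E[Y²] - (E[X]E[Y])²
E[P] = 10, Var(P) = 25
E[V] = -3, Var(V) = 4
E[P²] = 25 + 10² = 125
E[V²] = 4 + (-3)² = 13
Var(Z) = 125*13 - (10*(-3))²
= 1625 - 900 = 725

725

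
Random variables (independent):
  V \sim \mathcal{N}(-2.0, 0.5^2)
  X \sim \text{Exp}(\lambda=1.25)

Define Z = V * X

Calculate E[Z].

For independent RVs: E[XY] = E[X]*E[Y]
E[V] = -2
E[X] = 0.8
E[Z] = -2 * 0.8 = -1.6

-1.6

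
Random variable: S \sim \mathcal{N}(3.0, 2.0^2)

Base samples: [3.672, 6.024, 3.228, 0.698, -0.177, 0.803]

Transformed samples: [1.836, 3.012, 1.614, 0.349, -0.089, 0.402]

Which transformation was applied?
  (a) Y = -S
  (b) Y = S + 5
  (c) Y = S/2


Checking option (c) Y = S/2:
  S = 3.672 -> Y = 1.836 ✓
  S = 6.024 -> Y = 3.012 ✓
  S = 3.228 -> Y = 1.614 ✓
All samples match this transformation.

(c) S/2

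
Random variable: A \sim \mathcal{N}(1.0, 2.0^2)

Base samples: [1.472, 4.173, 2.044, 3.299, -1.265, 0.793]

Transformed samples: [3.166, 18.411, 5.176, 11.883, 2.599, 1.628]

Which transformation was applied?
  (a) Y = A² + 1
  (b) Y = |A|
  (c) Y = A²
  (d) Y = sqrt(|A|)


Checking option (a) Y = A² + 1:
  A = 1.472 -> Y = 3.166 ✓
  A = 4.173 -> Y = 18.411 ✓
  A = 2.044 -> Y = 5.176 ✓
All samples match this transformation.

(a) A² + 1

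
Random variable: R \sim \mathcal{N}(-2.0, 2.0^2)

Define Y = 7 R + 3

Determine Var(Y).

For Y = aR + b: Var(Y) = a² * Var(R)
Var(R) = 2.0^2 = 4
Var(Y) = 7² * 4 = 49 * 4 = 196

196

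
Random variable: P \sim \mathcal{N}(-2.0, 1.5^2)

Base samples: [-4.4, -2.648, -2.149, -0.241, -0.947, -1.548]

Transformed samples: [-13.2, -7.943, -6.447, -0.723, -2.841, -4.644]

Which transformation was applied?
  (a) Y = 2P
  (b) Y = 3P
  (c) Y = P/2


Checking option (b) Y = 3P:
  P = -4.4 -> Y = -13.2 ✓
  P = -2.648 -> Y = -7.943 ✓
  P = -2.149 -> Y = -6.447 ✓
All samples match this transformation.

(b) 3P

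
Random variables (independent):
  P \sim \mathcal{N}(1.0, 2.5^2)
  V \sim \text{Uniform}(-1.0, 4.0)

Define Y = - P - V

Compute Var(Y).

For independent RVs: Var(aX + bY) = a²Var(X) + b²Var(Y)
Var(P) = 6.25
Var(V) = 2.0833333
Var(Y) = (-1)²*6.25 + (-1)²*2.0833333
= 1*6.25 + 1*2.0833333 = 8.3333333

8.3333333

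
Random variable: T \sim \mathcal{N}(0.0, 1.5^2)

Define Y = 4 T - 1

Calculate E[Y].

For Y = 4T - 1:
E[Y] = 4 * E[T] - 1
E[T] = 0.0 = 0
E[Y] = 4 * 0 - 1 = -1

-1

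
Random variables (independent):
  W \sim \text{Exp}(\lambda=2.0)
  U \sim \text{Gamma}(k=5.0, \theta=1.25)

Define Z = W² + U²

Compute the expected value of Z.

E[Z] = E[W²] + E[U²]
E[W²] = Var(W) + E[W]² = 0.25 + 0.25 = 0.5
E[U²] = Var(U) + E[U]² = 7.8125 + 39.0625 = 46.875
E[Z] = 0.5 + 46.875 = 47.375

47.375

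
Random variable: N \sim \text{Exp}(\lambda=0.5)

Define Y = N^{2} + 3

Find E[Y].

E[Y] = 1*E[N²] + 3
E[N] = 2
E[N²] = Var(N) + (E[N])² = 4 + 4 = 8
E[Y] = 1*8 + 3 = 11

11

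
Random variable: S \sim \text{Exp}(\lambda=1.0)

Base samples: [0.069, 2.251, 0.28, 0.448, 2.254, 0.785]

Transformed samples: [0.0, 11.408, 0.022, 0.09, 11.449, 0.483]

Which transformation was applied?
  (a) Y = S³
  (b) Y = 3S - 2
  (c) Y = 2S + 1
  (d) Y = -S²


Checking option (a) Y = S³:
  S = 0.069 -> Y = 0.0 ✓
  S = 2.251 -> Y = 11.408 ✓
  S = 0.28 -> Y = 0.022 ✓
All samples match this transformation.

(a) S³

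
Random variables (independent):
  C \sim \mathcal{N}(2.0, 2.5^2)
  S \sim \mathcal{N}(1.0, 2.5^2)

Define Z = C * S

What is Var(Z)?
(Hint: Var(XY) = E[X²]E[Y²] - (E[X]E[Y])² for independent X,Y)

Var(XY) = E[X²]E[Y²] - (E[X]E[Y])²
E[C] = 2, Var(C) = 6.25
E[S] = 1, Var(S) = 6.25
E[C²] = 6.25 + 2² = 10.25
E[S²] = 6.25 + 1² = 7.25
Var(Z) = 10.25*7.25 - (2*1)²
= 74.3125 - 4 = 70.3125

70.3125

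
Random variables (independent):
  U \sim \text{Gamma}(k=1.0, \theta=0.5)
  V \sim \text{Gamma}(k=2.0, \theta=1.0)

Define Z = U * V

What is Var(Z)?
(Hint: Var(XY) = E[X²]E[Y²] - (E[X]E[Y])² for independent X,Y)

Var(XY) = E[X²]E[Y²] - (E[X]E[Y])²
E[U] = 0.5, Var(U) = 0.25
E[V] = 2, Var(V) = 2
E[U²] = 0.25 + 0.5² = 0.5
E[V²] = 2 + 2² = 6
Var(Z) = 0.5*6 - (0.5*2)²
= 3 - 1 = 2

2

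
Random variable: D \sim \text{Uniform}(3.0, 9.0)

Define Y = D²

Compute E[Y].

E[D²] = Var(D) + (E[D])² = 3 + 36 = 39

39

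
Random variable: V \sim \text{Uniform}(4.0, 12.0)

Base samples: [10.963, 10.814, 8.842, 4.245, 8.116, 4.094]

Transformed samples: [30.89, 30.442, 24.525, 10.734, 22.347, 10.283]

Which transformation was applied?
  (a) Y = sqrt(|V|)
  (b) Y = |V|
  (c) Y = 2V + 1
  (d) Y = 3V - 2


Checking option (d) Y = 3V - 2:
  V = 10.963 -> Y = 30.89 ✓
  V = 10.814 -> Y = 30.442 ✓
  V = 8.842 -> Y = 24.525 ✓
All samples match this transformation.

(d) 3V - 2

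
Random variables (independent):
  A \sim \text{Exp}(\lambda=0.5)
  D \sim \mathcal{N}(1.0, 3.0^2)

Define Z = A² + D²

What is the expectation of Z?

E[Z] = E[A²] + E[D²]
E[A²] = Var(A) + E[A]² = 4 + 4 = 8
E[D²] = Var(D) + E[D]² = 9 + 1 = 10
E[Z] = 8 + 10 = 18

18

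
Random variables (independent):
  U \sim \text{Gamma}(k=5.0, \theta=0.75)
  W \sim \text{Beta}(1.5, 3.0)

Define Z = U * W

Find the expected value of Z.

For independent RVs: E[XY] = E[X]*E[Y]
E[U] = 3.75
E[W] = 0.33333333
E[Z] = 3.75 * 0.33333333 = 1.25

1.25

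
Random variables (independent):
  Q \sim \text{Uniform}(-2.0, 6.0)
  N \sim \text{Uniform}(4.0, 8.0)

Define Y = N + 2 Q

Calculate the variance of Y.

For independent RVs: Var(aX + bY) = a²Var(X) + b²Var(Y)
Var(Q) = 5.3333333
Var(N) = 1.3333333
Var(Y) = 2²*5.3333333 + 1²*1.3333333
= 4*5.3333333 + 1*1.3333333 = 22.666667

22.666667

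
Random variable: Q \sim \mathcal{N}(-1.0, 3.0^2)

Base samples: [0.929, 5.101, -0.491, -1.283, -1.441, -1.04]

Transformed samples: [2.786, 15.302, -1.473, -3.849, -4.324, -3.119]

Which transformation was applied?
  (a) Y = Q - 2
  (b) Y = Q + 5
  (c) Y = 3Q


Checking option (c) Y = 3Q:
  Q = 0.929 -> Y = 2.786 ✓
  Q = 5.101 -> Y = 15.302 ✓
  Q = -0.491 -> Y = -1.473 ✓
All samples match this transformation.

(c) 3Q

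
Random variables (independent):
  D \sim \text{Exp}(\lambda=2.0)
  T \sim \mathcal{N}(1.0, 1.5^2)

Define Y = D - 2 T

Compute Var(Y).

For independent RVs: Var(aX + bY) = a²Var(X) + b²Var(Y)
Var(D) = 0.25
Var(T) = 2.25
Var(Y) = 1²*0.25 + (-2)²*2.25
= 1*0.25 + 4*2.25 = 9.25

9.25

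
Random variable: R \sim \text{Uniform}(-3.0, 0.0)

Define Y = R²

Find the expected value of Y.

E[R²] = Var(R) + (E[R])² = 0.75 + 2.25 = 3

3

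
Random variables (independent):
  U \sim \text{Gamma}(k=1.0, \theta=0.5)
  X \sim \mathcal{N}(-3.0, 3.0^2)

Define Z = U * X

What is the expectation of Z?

For independent RVs: E[XY] = E[X]*E[Y]
E[U] = 0.5
E[X] = -3
E[Z] = 0.5 * (-3) = -1.5

-1.5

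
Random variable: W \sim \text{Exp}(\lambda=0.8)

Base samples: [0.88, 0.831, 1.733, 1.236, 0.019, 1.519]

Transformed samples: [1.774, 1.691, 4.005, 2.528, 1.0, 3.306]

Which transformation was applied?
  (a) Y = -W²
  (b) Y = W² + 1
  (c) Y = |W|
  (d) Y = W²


Checking option (b) Y = W² + 1:
  W = 0.88 -> Y = 1.774 ✓
  W = 0.831 -> Y = 1.691 ✓
  W = 1.733 -> Y = 4.005 ✓
All samples match this transformation.

(b) W² + 1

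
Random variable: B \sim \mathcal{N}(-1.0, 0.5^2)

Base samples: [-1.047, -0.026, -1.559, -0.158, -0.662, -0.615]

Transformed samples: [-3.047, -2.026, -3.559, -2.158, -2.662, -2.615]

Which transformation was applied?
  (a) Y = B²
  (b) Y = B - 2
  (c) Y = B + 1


Checking option (b) Y = B - 2:
  B = -1.047 -> Y = -3.047 ✓
  B = -0.026 -> Y = -2.026 ✓
  B = -1.559 -> Y = -3.559 ✓
All samples match this transformation.

(b) B - 2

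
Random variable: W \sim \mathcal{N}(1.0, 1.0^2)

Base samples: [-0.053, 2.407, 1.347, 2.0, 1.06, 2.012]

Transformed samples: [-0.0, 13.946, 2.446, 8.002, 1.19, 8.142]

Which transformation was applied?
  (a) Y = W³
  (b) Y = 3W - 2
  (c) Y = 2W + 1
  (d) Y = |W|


Checking option (a) Y = W³:
  W = -0.053 -> Y = -0.0 ✓
  W = 2.407 -> Y = 13.946 ✓
  W = 1.347 -> Y = 2.446 ✓
All samples match this transformation.

(a) W³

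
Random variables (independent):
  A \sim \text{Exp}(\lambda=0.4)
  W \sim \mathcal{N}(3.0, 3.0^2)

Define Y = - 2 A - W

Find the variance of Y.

For independent RVs: Var(aX + bY) = a²Var(X) + b²Var(Y)
Var(A) = 6.25
Var(W) = 9
Var(Y) = (-2)²*6.25 + (-1)²*9
= 4*6.25 + 1*9 = 34

34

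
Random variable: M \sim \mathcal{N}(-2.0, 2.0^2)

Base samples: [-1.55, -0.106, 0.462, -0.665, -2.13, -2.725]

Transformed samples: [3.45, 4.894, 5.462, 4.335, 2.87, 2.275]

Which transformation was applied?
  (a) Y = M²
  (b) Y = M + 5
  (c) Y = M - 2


Checking option (b) Y = M + 5:
  M = -1.55 -> Y = 3.45 ✓
  M = -0.106 -> Y = 4.894 ✓
  M = 0.462 -> Y = 5.462 ✓
All samples match this transformation.

(b) M + 5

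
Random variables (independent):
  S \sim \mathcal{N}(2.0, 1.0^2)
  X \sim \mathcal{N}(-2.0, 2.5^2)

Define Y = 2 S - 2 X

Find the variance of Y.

For independent RVs: Var(aX + bY) = a²Var(X) + b²Var(Y)
Var(S) = 1
Var(X) = 6.25
Var(Y) = 2²*1 + (-2)²*6.25
= 4*1 + 4*6.25 = 29

29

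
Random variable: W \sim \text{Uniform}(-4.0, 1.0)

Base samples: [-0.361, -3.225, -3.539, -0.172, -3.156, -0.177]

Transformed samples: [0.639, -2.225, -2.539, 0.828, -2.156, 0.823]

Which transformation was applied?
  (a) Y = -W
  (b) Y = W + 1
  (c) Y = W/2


Checking option (b) Y = W + 1:
  W = -0.361 -> Y = 0.639 ✓
  W = -3.225 -> Y = -2.225 ✓
  W = -3.539 -> Y = -2.539 ✓
All samples match this transformation.

(b) W + 1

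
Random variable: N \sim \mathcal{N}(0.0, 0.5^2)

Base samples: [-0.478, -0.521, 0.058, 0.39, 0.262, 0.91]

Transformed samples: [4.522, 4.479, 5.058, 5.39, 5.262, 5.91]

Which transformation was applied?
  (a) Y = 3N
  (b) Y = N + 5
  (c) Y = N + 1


Checking option (b) Y = N + 5:
  N = -0.478 -> Y = 4.522 ✓
  N = -0.521 -> Y = 4.479 ✓
  N = 0.058 -> Y = 5.058 ✓
All samples match this transformation.

(b) N + 5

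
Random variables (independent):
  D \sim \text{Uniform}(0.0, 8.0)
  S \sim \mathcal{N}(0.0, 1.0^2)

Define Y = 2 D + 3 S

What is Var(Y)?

For independent RVs: Var(aX + bY) = a²Var(X) + b²Var(Y)
Var(D) = 5.3333333
Var(S) = 1
Var(Y) = 2²*5.3333333 + 3²*1
= 4*5.3333333 + 9*1 = 30.333333

30.333333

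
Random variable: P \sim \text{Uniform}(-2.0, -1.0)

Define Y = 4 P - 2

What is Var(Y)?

For Y = aP + b: Var(Y) = a² * Var(P)
Var(P) = (-1 + 2)^2/12 = 0.083333333
Var(Y) = 4² * 0.083333333 = 16 * 0.083333333 = 1.3333333

1.3333333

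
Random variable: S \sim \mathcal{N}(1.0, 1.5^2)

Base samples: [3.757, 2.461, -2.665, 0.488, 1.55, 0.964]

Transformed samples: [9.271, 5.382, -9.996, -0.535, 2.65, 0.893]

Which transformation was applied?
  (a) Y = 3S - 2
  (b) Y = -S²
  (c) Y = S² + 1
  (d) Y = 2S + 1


Checking option (a) Y = 3S - 2:
  S = 3.757 -> Y = 9.271 ✓
  S = 2.461 -> Y = 5.382 ✓
  S = -2.665 -> Y = -9.996 ✓
All samples match this transformation.

(a) 3S - 2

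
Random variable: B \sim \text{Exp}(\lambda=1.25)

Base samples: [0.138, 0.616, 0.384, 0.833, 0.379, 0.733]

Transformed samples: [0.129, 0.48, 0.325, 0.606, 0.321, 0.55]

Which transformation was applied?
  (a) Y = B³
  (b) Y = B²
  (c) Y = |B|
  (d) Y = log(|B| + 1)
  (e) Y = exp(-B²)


Checking option (d) Y = log(|B| + 1):
  B = 0.138 -> Y = 0.129 ✓
  B = 0.616 -> Y = 0.48 ✓
  B = 0.384 -> Y = 0.325 ✓
All samples match this transformation.

(d) log(|B| + 1)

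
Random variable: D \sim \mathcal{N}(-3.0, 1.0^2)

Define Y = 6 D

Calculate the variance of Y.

For Y = aD + b: Var(Y) = a² * Var(D)
Var(D) = 1.0^2 = 1
Var(Y) = 6² * 1 = 36 * 1 = 36

36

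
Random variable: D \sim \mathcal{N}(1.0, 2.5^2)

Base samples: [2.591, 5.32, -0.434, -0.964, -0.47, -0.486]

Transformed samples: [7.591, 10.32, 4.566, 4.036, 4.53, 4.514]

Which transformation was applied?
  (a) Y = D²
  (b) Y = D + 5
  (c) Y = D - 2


Checking option (b) Y = D + 5:
  D = 2.591 -> Y = 7.591 ✓
  D = 5.32 -> Y = 10.32 ✓
  D = -0.434 -> Y = 4.566 ✓
All samples match this transformation.

(b) D + 5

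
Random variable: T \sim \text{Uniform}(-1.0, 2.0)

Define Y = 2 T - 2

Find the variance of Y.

For Y = aT + b: Var(Y) = a² * Var(T)
Var(T) = (2 + 1)^2/12 = 0.75
Var(Y) = 2² * 0.75 = 4 * 0.75 = 3

3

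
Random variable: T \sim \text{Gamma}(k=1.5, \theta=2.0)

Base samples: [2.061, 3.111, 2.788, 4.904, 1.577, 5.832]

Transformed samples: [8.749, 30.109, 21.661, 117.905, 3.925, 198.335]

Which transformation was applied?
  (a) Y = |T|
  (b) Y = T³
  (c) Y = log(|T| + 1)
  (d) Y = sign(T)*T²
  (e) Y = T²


Checking option (b) Y = T³:
  T = 2.061 -> Y = 8.749 ✓
  T = 3.111 -> Y = 30.109 ✓
  T = 2.788 -> Y = 21.661 ✓
All samples match this transformation.

(b) T³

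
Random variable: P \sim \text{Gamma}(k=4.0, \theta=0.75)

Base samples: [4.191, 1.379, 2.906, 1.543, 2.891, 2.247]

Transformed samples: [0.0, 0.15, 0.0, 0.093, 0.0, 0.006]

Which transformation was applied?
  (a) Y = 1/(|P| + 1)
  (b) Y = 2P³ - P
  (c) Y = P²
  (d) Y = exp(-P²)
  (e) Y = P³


Checking option (d) Y = exp(-P²):
  P = 4.191 -> Y = 0.0 ✓
  P = 1.379 -> Y = 0.15 ✓
  P = 2.906 -> Y = 0.0 ✓
All samples match this transformation.

(d) exp(-P²)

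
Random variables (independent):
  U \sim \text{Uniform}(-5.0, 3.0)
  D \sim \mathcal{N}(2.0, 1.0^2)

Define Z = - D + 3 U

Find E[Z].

E[Z] = 3*E[U] - 1*E[D]
E[U] = -1
E[D] = 2
E[Z] = 3*(-1) - 1*2 = -5

-5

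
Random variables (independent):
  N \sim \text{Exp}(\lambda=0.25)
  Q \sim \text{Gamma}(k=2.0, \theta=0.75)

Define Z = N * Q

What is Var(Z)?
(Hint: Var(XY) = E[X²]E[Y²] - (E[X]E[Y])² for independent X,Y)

Var(XY) = E[X²]E[Y²] - (E[X]E[Y])²
E[N] = 4, Var(N) = 16
E[Q] = 1.5, Var(Q) = 1.125
E[N²] = 16 + 4² = 32
E[Q²] = 1.125 + 1.5² = 3.375
Var(Z) = 32*3.375 - (4*1.5)²
= 108 - 36 = 72

72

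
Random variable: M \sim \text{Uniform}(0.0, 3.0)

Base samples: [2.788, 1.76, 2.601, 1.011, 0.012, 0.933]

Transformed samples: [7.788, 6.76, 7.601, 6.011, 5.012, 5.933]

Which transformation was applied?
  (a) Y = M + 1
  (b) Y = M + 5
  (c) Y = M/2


Checking option (b) Y = M + 5:
  M = 2.788 -> Y = 7.788 ✓
  M = 1.76 -> Y = 6.76 ✓
  M = 2.601 -> Y = 7.601 ✓
All samples match this transformation.

(b) M + 5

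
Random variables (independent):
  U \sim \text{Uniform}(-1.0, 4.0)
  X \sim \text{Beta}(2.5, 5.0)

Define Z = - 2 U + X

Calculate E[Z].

E[Z] = -2*E[U] + 1*E[X]
E[U] = 1.5
E[X] = 0.33333333
E[Z] = -2*1.5 + 1*0.33333333 = -2.6666667

-2.6666667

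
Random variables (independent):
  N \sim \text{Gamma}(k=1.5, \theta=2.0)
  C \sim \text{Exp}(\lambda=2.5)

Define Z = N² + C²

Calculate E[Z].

E[Z] = E[N²] + E[C²]
E[N²] = Var(N) + E[N]² = 6 + 9 = 15
E[C²] = Var(C) + E[C]² = 0.16 + 0.16 = 0.32
E[Z] = 15 + 0.32 = 15.32

15.32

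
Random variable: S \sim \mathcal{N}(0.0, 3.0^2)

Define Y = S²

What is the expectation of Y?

Using E[X²] = Var(X) + (E[X])²:
E[S] = 0
Var(S) = 3.0^2 = 9
E[S²] = 9 + 0² = 9 + 0 = 9

9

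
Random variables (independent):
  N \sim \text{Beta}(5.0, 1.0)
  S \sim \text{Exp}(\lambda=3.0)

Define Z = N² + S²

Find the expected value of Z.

E[Z] = E[N²] + E[S²]
E[N²] = Var(N) + E[N]² = 0.01984127 + 0.69444444 = 0.71428571
E[S²] = Var(S) + E[S]² = 0.11111111 + 0.11111111 = 0.22222222
E[Z] = 0.71428571 + 0.22222222 = 0.93650794

0.93650794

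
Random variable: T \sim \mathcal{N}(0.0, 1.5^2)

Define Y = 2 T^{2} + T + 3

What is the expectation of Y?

E[Y] = 2*E[T²] + 1*E[T] + 3
E[T] = 0
E[T²] = Var(T) + (E[T])² = 2.25 + 0 = 2.25
E[Y] = 2*2.25 + 1*0 + 3 = 7.5

7.5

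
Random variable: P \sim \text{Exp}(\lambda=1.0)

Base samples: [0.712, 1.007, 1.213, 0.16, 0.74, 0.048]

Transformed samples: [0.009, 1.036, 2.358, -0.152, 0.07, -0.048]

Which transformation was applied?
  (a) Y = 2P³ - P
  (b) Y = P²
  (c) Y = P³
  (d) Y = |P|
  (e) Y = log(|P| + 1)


Checking option (a) Y = 2P³ - P:
  P = 0.712 -> Y = 0.009 ✓
  P = 1.007 -> Y = 1.036 ✓
  P = 1.213 -> Y = 2.358 ✓
All samples match this transformation.

(a) 2P³ - P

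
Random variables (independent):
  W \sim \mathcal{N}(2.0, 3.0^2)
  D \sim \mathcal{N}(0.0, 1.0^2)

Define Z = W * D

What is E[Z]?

For independent RVs: E[XY] = E[X]*E[Y]
E[W] = 2
E[D] = 0
E[Z] = 2 * 0 = 0

0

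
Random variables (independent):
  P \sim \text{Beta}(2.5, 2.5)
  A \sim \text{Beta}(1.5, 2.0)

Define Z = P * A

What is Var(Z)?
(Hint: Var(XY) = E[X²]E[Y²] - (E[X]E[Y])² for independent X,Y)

Var(XY) = E[X²]E[Y²] - (E[X]E[Y])²
E[P] = 0.5, Var(P) = 0.041666667
E[A] = 0.42857143, Var(A) = 0.054421769
E[P²] = 0.041666667 + 0.5² = 0.29166667
E[A²] = 0.054421769 + 0.42857143² = 0.23809524
Var(Z) = 0.29166667*0.23809524 - (0.5*0.42857143)²
= 0.069444444 - 0.045918367 = 0.023526077

0.023526077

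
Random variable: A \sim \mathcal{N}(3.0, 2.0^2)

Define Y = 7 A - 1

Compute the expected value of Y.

For Y = 7A - 1:
E[Y] = 7 * E[A] - 1
E[A] = 3.0 = 3
E[Y] = 7 * 3 - 1 = 20

20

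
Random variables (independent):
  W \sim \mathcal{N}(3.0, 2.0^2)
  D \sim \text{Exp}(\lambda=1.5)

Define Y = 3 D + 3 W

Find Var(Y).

For independent RVs: Var(aX + bY) = a²Var(X) + b²Var(Y)
Var(W) = 4
Var(D) = 0.44444444
Var(Y) = 3²*4 + 3²*0.44444444
= 9*4 + 9*0.44444444 = 40

40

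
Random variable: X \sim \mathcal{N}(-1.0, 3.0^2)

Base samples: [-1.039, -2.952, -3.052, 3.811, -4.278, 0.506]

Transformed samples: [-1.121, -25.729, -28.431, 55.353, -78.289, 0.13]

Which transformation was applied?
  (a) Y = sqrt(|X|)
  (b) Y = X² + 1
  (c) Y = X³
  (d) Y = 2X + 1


Checking option (c) Y = X³:
  X = -1.039 -> Y = -1.121 ✓
  X = -2.952 -> Y = -25.729 ✓
  X = -3.052 -> Y = -28.431 ✓
All samples match this transformation.

(c) X³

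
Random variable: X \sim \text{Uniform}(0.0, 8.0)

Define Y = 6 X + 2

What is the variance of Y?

For Y = aX + b: Var(Y) = a² * Var(X)
Var(X) = (8 - 0)^2/12 = 5.3333333
Var(Y) = 6² * 5.3333333 = 36 * 5.3333333 = 192

192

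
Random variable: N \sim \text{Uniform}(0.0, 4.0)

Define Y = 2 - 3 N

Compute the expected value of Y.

For Y = -3N + 2:
E[Y] = -3 * E[N] + 2
E[N] = (0 + 4)/2 = 2
E[Y] = -3 * 2 + 2 = -4

-4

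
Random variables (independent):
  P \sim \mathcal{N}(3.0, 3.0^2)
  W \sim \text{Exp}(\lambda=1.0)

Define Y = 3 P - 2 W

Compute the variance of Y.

For independent RVs: Var(aX + bY) = a²Var(X) + b²Var(Y)
Var(P) = 9
Var(W) = 1
Var(Y) = 3²*9 + (-2)²*1
= 9*9 + 4*1 = 85

85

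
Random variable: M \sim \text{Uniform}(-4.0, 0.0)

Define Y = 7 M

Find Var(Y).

For Y = aM + b: Var(Y) = a² * Var(M)
Var(M) = (0 + 4)^2/12 = 1.3333333
Var(Y) = 7² * 1.3333333 = 49 * 1.3333333 = 65.333333

65.333333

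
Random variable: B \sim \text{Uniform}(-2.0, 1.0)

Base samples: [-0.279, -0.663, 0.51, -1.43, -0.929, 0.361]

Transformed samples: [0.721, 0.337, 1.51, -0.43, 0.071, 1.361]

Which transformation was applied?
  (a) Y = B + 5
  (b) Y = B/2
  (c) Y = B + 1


Checking option (c) Y = B + 1:
  B = -0.279 -> Y = 0.721 ✓
  B = -0.663 -> Y = 0.337 ✓
  B = 0.51 -> Y = 1.51 ✓
All samples match this transformation.

(c) B + 1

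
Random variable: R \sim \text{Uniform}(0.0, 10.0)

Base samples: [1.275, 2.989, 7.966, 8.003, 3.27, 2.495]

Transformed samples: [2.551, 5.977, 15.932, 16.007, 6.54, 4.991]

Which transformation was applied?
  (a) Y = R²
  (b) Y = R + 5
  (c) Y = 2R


Checking option (c) Y = 2R:
  R = 1.275 -> Y = 2.551 ✓
  R = 2.989 -> Y = 5.977 ✓
  R = 7.966 -> Y = 15.932 ✓
All samples match this transformation.

(c) 2R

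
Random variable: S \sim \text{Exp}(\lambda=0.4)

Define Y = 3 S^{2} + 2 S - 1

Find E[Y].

E[Y] = 3*E[S²] + 2*E[S] - 1
E[S] = 2.5
E[S²] = Var(S) + (E[S])² = 6.25 + 6.25 = 12.5
E[Y] = 3*12.5 + 2*2.5 - 1 = 41.5

41.5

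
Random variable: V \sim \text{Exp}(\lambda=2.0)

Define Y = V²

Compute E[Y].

E[V²] = Var(V) + (E[V])² = 0.25 + 0.25 = 0.5

0.5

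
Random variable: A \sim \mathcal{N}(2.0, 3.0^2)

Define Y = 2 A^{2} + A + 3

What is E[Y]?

E[Y] = 2*E[A²] + 1*E[A] + 3
E[A] = 2
E[A²] = Var(A) + (E[A])² = 9 + 4 = 13
E[Y] = 2*13 + 1*2 + 3 = 31

31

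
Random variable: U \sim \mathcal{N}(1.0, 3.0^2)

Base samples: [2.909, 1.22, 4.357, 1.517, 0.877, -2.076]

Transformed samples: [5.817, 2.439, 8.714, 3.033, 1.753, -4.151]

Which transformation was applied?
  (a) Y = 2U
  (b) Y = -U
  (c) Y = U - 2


Checking option (a) Y = 2U:
  U = 2.909 -> Y = 5.817 ✓
  U = 1.22 -> Y = 2.439 ✓
  U = 4.357 -> Y = 8.714 ✓
All samples match this transformation.

(a) 2U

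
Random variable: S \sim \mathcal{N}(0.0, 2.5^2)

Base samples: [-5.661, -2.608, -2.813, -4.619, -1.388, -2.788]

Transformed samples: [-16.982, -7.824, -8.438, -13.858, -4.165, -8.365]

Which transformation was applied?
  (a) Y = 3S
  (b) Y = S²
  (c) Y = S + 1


Checking option (a) Y = 3S:
  S = -5.661 -> Y = -16.982 ✓
  S = -2.608 -> Y = -7.824 ✓
  S = -2.813 -> Y = -8.438 ✓
All samples match this transformation.

(a) 3S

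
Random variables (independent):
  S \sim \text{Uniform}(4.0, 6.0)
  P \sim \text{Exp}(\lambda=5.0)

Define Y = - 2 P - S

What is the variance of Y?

For independent RVs: Var(aX + bY) = a²Var(X) + b²Var(Y)
Var(S) = 0.33333333
Var(P) = 0.04
Var(Y) = (-1)²*0.33333333 + (-2)²*0.04
= 1*0.33333333 + 4*0.04 = 0.49333333

0.49333333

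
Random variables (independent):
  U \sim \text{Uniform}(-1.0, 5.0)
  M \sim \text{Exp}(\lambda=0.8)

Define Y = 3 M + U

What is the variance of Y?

For independent RVs: Var(aX + bY) = a²Var(X) + b²Var(Y)
Var(U) = 3
Var(M) = 1.5625
Var(Y) = 1²*3 + 3²*1.5625
= 1*3 + 9*1.5625 = 17.0625

17.0625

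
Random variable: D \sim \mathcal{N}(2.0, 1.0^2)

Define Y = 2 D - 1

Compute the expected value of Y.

For Y = 2D - 1:
E[Y] = 2 * E[D] - 1
E[D] = 2.0 = 2
E[Y] = 2 * 2 - 1 = 3

3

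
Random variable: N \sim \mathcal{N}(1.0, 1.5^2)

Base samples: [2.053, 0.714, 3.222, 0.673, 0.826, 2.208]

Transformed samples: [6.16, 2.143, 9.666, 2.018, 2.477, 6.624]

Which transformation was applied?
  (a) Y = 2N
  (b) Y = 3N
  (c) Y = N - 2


Checking option (b) Y = 3N:
  N = 2.053 -> Y = 6.16 ✓
  N = 0.714 -> Y = 2.143 ✓
  N = 3.222 -> Y = 9.666 ✓
All samples match this transformation.

(b) 3N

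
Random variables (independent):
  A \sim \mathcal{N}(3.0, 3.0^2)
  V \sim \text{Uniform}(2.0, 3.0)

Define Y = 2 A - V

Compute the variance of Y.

For independent RVs: Var(aX + bY) = a²Var(X) + b²Var(Y)
Var(A) = 9
Var(V) = 0.083333333
Var(Y) = 2²*9 + (-1)²*0.083333333
= 4*9 + 1*0.083333333 = 36.083333

36.083333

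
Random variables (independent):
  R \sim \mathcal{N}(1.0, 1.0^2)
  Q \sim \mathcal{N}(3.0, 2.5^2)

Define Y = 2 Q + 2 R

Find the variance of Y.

For independent RVs: Var(aX + bY) = a²Var(X) + b²Var(Y)
Var(R) = 1
Var(Q) = 6.25
Var(Y) = 2²*1 + 2²*6.25
= 4*1 + 4*6.25 = 29

29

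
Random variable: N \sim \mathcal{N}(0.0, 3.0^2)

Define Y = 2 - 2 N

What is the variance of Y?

For Y = aN + b: Var(Y) = a² * Var(N)
Var(N) = 3.0^2 = 9
Var(Y) = (-2)² * 9 = 4 * 9 = 36

36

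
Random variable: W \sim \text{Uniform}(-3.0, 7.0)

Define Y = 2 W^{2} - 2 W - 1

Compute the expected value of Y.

E[Y] = 2*E[W²] - 2*E[W] - 1
E[W] = 2
E[W²] = Var(W) + (E[W])² = 8.3333333 + 4 = 12.333333
E[Y] = 2*12.333333 - 2*2 - 1 = 19.666667

19.666667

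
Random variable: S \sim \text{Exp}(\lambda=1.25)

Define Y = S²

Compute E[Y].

E[S²] = Var(S) + (E[S])² = 0.64 + 0.64 = 1.28

1.28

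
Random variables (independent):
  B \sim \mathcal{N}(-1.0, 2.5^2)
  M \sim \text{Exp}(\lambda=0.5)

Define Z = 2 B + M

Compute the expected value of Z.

E[Z] = 2*E[B] + 1*E[M]
E[B] = -1
E[M] = 2
E[Z] = 2*(-1) + 1*2 = 0

0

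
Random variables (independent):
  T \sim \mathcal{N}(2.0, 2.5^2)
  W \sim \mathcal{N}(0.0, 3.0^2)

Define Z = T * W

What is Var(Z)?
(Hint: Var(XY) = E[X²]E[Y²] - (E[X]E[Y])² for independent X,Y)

Var(XY) = E[X²]E[Y²] - (E[X]E[Y])²
E[T] = 2, Var(T) = 6.25
E[W] = 0, Var(W) = 9
E[T²] = 6.25 + 2² = 10.25
E[W²] = 9 + 0² = 9
Var(Z) = 10.25*9 - (2*0)²
= 92.25 - 0 = 92.25

92.25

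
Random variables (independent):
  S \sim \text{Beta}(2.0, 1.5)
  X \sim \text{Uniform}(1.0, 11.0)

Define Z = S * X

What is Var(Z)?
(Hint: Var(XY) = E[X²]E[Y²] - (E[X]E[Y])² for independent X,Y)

Var(XY) = E[X²]E[Y²] - (E[X]E[Y])²
E[S] = 0.57142857, Var(S) = 0.054421769
E[X] = 6, Var(X) = 8.3333333
E[S²] = 0.054421769 + 0.57142857² = 0.38095238
E[X²] = 8.3333333 + 6² = 44.333333
Var(Z) = 0.38095238*44.333333 - (0.57142857*6)²
= 16.888889 - 11.755102 = 5.1337868

5.1337868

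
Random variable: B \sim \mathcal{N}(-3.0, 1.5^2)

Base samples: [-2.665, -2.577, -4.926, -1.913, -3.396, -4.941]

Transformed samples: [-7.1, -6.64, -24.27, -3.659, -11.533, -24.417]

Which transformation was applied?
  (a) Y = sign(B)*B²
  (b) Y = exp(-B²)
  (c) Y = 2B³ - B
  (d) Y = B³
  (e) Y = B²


Checking option (a) Y = sign(B)*B²:
  B = -2.665 -> Y = -7.1 ✓
  B = -2.577 -> Y = -6.64 ✓
  B = -4.926 -> Y = -24.27 ✓
All samples match this transformation.

(a) sign(B)*B²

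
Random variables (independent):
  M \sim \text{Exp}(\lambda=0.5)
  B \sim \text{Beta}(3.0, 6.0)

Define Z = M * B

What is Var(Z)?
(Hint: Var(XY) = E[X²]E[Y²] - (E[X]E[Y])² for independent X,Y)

Var(XY) = E[X²]E[Y²] - (E[X]E[Y])²
E[M] = 2, Var(M) = 4
E[B] = 0.33333333, Var(B) = 0.022222222
E[M²] = 4 + 2² = 8
E[B²] = 0.022222222 + 0.33333333² = 0.13333333
Var(Z) = 8*0.13333333 - (2*0.33333333)²
= 1.0666667 - 0.44444444 = 0.62222222

0.62222222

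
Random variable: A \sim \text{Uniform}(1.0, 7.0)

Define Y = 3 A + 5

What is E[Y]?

For Y = 3A + 5:
E[Y] = 3 * E[A] + 5
E[A] = (1 + 7)/2 = 4
E[Y] = 3 * 4 + 5 = 17

17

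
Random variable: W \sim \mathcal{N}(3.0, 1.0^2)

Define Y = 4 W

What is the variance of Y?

For Y = aW + b: Var(Y) = a² * Var(W)
Var(W) = 1.0^2 = 1
Var(Y) = 4² * 1 = 16 * 1 = 16

16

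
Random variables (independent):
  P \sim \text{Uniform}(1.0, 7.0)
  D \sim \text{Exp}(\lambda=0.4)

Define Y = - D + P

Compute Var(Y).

For independent RVs: Var(aX + bY) = a²Var(X) + b²Var(Y)
Var(P) = 3
Var(D) = 6.25
Var(Y) = 1²*3 + (-1)²*6.25
= 1*3 + 1*6.25 = 9.25

9.25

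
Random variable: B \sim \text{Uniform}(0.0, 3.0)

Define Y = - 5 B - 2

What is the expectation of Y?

For Y = -5B - 2:
E[Y] = -5 * E[B] - 2
E[B] = (0 + 3)/2 = 1.5
E[Y] = -5 * 1.5 - 2 = -9.5

-9.5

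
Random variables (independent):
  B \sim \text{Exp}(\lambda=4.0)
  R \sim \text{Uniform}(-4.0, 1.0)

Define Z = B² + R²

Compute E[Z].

E[Z] = E[B²] + E[R²]
E[B²] = Var(B) + E[B]² = 0.0625 + 0.0625 = 0.125
E[R²] = Var(R) + E[R]² = 2.0833333 + 2.25 = 4.3333333
E[Z] = 0.125 + 4.3333333 = 4.4583333

4.4583333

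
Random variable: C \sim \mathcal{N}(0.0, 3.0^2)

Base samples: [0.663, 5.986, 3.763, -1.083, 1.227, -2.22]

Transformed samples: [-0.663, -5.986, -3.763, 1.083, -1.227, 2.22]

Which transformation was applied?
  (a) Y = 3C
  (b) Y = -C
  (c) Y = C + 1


Checking option (b) Y = -C:
  C = 0.663 -> Y = -0.663 ✓
  C = 5.986 -> Y = -5.986 ✓
  C = 3.763 -> Y = -3.763 ✓
All samples match this transformation.

(b) -C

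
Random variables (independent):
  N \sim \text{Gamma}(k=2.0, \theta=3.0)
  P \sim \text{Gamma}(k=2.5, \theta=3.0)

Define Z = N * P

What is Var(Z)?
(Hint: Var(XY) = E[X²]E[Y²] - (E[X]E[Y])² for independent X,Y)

Var(XY) = E[X²]E[Y²] - (E[X]E[Y])²
E[N] = 6, Var(N) = 18
E[P] = 7.5, Var(P) = 22.5
E[N²] = 18 + 6² = 54
E[P²] = 22.5 + 7.5² = 78.75
Var(Z) = 54*78.75 - (6*7.5)²
= 4252.5 - 2025 = 2227.5

2227.5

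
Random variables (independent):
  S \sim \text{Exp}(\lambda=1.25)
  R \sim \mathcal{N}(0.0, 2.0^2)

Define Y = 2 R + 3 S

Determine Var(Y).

For independent RVs: Var(aX + bY) = a²Var(X) + b²Var(Y)
Var(S) = 0.64
Var(R) = 4
Var(Y) = 3²*0.64 + 2²*4
= 9*0.64 + 4*4 = 21.76

21.76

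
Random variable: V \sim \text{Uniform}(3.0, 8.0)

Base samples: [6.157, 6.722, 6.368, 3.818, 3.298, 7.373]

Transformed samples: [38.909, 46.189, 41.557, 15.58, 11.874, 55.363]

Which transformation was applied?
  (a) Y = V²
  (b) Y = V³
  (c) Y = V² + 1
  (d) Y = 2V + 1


Checking option (c) Y = V² + 1:
  V = 6.157 -> Y = 38.909 ✓
  V = 6.722 -> Y = 46.189 ✓
  V = 6.368 -> Y = 41.557 ✓
All samples match this transformation.

(c) V² + 1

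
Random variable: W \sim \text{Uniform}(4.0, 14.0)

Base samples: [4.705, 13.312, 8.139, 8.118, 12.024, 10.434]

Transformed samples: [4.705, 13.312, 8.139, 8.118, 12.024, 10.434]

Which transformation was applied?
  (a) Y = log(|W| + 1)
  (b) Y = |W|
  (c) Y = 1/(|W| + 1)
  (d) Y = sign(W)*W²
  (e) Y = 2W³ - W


Checking option (b) Y = |W|:
  W = 4.705 -> Y = 4.705 ✓
  W = 13.312 -> Y = 13.312 ✓
  W = 8.139 -> Y = 8.139 ✓
All samples match this transformation.

(b) |W|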